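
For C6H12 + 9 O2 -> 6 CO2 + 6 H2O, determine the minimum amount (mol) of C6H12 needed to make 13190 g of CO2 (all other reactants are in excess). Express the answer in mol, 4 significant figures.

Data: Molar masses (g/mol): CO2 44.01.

n(CO2) = 13190 / 44.01 = 299.7 mol
n(C6H12) = (1/6) × 299.7 = 49.95 mol

49.95 mol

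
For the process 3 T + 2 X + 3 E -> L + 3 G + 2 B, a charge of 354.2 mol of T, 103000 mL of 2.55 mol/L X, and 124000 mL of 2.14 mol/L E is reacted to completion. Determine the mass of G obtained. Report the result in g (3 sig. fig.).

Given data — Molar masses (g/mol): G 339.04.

90000 g

n(T) = 354.2 mol
n(X) = 2.55 × 103000/1000 = 262.7 mol
n(E) = 2.14 × 124000/1000 = 265.4 mol
n/ν for T = 354.2/3 = 118.1
n/ν for X = 262.7/2 = 131.4
n/ν for E = 265.4/3 = 88.47
Smallest n/ν is E → limiting reagent.
n(G) = (3/3) × 265.4 = 265.4 mol
mass = 265.4 × 339.04 = 89980 g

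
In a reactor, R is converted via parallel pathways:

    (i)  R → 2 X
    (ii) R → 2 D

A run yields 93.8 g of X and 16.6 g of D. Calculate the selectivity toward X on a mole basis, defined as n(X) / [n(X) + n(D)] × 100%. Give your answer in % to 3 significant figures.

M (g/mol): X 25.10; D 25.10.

85.0 %

n(X) = 93.8 / 25.10 = 3.737 mol
n(D) = 16.6 / 25.10 = 0.6614 mol
selectivity = 3.737/(3.737+0.6614) × 100 = 84.96 %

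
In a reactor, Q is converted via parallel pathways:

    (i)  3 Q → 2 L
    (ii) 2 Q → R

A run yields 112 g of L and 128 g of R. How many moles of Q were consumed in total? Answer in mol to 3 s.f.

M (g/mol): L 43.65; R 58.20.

n(L) = 112 / 43.65 = 2.566 mol
n(R) = 128 / 58.20 = 2.199 mol
n(Q) via (i) = (3/2)×2.566 = 3.849 mol
n(Q) via (ii) = (2/1)×2.199 = 4.398 mol
total n(Q) = 3.849 + 4.398 = 8.247 mol

8.25 mol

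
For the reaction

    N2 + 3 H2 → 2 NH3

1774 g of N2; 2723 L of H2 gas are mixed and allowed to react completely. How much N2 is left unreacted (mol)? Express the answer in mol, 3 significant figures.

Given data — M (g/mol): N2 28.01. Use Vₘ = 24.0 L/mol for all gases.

25.5 mol

n(N2) = 1774 / 28.01 = 63.33 mol
n(H2) = 2723 / 24.0 = 113.5 mol
n/ν → N2: 63.33, H2: 37.83; H2 is limiting.
N2 consumed = (1/3) × 113.5 = 37.83 mol
N2 remaining = 63.33 − 37.83 = 25.50 mol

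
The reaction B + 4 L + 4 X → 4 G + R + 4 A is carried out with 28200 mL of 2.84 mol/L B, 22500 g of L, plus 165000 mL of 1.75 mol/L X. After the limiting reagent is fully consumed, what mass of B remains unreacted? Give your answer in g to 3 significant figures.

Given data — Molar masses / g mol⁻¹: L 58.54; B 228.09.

n(B) = 2.84 × 28200/1000 = 80.09 mol
n(L) = 22500 / 58.54 = 384.4 mol
n(X) = 1.75 × 165000/1000 = 288.8 mol
n/ν → B: 80.09, L: 96.10, X: 72.20; X is limiting.
B consumed = (1/4) × 288.8 = 72.20 mol
B remaining = 80.09 − 72.20 = 7.890 mol
mass = 7.890 × 228.09 = 1800 g

1800 g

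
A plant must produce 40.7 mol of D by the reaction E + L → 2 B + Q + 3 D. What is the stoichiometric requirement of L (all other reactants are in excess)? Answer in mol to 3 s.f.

13.6 mol

n(D) = 40.70 mol
n(L) = (1/3) × 40.70 = 13.57 mol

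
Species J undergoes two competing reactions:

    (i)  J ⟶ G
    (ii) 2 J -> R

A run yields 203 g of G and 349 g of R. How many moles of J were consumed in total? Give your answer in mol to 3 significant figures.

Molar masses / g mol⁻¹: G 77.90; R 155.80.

n(G) = 203 / 77.90 = 2.606 mol
n(R) = 349 / 155.80 = 2.240 mol
n(J) via (i) = (1/1)×2.606 = 2.606 mol
n(J) via (ii) = (2/1)×2.240 = 4.480 mol
total n(J) = 2.606 + 4.480 = 7.086 mol

7.09 mol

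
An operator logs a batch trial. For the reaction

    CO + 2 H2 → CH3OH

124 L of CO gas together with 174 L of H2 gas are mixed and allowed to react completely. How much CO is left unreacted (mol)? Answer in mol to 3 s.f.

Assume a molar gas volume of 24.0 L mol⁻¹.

1.54 mol

n(CO) = 124.0 / 24.0 = 5.167 mol
n(H2) = 174.0 / 24.0 = 7.250 mol
n/ν for CO = 5.167/1 = 5.167
n/ν for H2 = 7.250/2 = 3.625
Smallest n/ν is H2 → limiting reagent.
CO consumed = (1/2) × 7.250 = 3.625 mol
CO remaining = 5.167 − 3.625 = 1.542 mol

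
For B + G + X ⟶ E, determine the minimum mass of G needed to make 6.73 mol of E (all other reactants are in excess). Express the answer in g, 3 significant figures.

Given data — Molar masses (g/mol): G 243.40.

n(E) = 6.730 mol
n(G) = (1/1) × 6.730 = 6.730 mol
mass = 6.730 × 243.40 = 1638 g

1640 g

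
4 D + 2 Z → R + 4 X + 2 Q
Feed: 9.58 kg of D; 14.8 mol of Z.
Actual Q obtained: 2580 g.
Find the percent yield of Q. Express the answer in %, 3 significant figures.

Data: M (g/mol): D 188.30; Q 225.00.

n(D) = 9.580×1000 / 188.30 = 50.88 mol
n(Z) = 14.80 mol
n/ν for D = 50.88/4 = 12.72
n/ν for Z = 14.80/2 = 7.400
Smallest n/ν is Z → limiting reagent.
theoretical n(Q) = (2/2) × 14.80 = 14.80 mol → 3330 g
% yield = 2580 / 3330 × 100 = 77.48 %

77.5 %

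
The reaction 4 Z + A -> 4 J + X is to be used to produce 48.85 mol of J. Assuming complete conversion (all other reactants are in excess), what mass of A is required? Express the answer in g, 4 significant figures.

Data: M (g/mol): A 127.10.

n(J) = 48.85 mol
n(A) = (1/4) × 48.85 = 12.21 mol
mass = 12.21 × 127.10 = 1552 g

1552 g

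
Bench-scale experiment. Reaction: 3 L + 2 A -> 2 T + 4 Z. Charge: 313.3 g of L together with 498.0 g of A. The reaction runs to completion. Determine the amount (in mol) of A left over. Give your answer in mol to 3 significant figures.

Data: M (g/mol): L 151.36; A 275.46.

0.428 mol

n(L) = 313.3 / 151.36 = 2.070 mol
n(A) = 498.0 / 275.46 = 1.808 mol
n/ν → L: 0.6900, A: 0.9040; L is limiting.
A consumed = (2/3) × 2.070 = 1.380 mol
A remaining = 1.808 − 1.380 = 0.4280 mol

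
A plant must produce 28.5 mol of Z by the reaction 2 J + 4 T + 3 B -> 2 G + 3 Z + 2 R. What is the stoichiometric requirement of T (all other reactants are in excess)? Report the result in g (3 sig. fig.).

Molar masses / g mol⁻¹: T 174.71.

n(Z) = 28.50 mol
n(T) = (4/3) × 28.50 = 38.00 mol
mass = 38.00 × 174.71 = 6639 g

6640 g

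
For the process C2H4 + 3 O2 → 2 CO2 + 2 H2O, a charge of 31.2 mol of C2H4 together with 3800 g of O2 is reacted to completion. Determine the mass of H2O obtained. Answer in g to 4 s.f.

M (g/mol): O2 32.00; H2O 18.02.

1124 g

n(C2H4) = 31.20 mol
n(O2) = 3800 / 32.00 = 118.8 mol
n/ν → C2H4: 31.20, O2: 39.60; C2H4 is limiting.
n(H2O) = (2/1) × 31.20 = 62.40 mol
mass = 62.40 × 18.02 = 1124 g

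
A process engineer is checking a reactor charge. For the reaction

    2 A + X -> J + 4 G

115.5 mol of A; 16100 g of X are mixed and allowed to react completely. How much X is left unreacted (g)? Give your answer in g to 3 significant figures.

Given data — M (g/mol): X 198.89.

n(A) = 115.5 mol
n(X) = 16100 / 198.89 = 80.95 mol
n/ν for A = 115.5/2 = 57.75
n/ν for X = 80.95/1 = 80.95
Smallest n/ν is A → limiting reagent.
X consumed = (1/2) × 115.5 = 57.75 mol
X remaining = 80.95 − 57.75 = 23.20 mol
mass = 23.20 × 198.89 = 4614 g

4610 g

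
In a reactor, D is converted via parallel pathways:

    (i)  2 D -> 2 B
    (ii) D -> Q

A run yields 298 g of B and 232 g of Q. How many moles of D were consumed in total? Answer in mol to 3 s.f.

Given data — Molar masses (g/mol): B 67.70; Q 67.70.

n(B) = 298 / 67.70 = 4.402 mol
n(Q) = 232 / 67.70 = 3.427 mol
n(D) via (i) = (2/2)×4.402 = 4.402 mol
n(D) via (ii) = (1/1)×3.427 = 3.427 mol
total n(D) = 4.402 + 3.427 = 7.829 mol

7.83 mol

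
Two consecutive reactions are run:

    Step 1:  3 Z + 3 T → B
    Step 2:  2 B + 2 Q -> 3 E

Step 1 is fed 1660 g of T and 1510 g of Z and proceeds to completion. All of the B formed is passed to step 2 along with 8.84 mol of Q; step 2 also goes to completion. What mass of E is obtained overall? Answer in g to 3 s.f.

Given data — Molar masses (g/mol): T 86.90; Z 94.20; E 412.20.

3300 g

Step 1:
n(T) = 1660 / 86.90 = 19.10 mol
n(Z) = 1510 / 94.20 = 16.03 mol
n/ν → T: 6.367, Z: 5.343; Z is limiting.
n(B) produced = (1/3) × 16.03 = 5.343 mol
Step 2:
n(B) available = 5.343 mol
n(Q) = 8.840 mol
n/ν → B: 2.672, Q: 4.420; B is limiting.
n(E) = (3/2) × 5.343 = 8.015 mol
mass = 8.015 × 412.20 = 3304 g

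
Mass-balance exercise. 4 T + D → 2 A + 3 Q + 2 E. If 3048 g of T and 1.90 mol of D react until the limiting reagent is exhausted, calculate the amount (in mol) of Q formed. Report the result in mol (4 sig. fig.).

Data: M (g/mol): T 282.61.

n(T) = 3048 / 282.61 = 10.79 mol
n(D) = 1.900 mol
n/ν for T = 10.79/4 = 2.698
n/ν for D = 1.900/1 = 1.900
Smallest n/ν is D → limiting reagent.
n(Q) = (3/1) × 1.900 = 5.700 mol

5.700 mol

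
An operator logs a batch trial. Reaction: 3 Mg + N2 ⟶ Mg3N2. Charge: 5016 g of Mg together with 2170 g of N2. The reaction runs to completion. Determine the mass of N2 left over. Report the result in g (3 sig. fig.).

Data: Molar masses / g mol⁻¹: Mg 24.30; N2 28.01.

243 g

n(Mg) = 5016 / 24.30 = 206.4 mol
n(N2) = 2170 / 28.01 = 77.47 mol
n/ν for Mg = 206.4/3 = 68.80
n/ν for N2 = 77.47/1 = 77.47
Smallest n/ν is Mg → limiting reagent.
N2 consumed = (1/3) × 206.4 = 68.80 mol
N2 remaining = 77.47 − 68.80 = 8.670 mol
mass = 8.670 × 28.01 = 242.8 g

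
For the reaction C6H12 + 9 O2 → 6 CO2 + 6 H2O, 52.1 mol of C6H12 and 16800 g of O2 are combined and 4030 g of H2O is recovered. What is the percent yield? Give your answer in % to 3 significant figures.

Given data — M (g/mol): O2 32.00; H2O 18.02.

71.5 %

n(C6H12) = 52.10 mol
n(O2) = 16800 / 32.00 = 525.0 mol
n/ν → C6H12: 52.10, O2: 58.33; C6H12 is limiting.
theoretical n(H2O) = (6/1) × 52.10 = 312.6 mol → 5633 g
% yield = 4030 / 5633 × 100 = 71.54 %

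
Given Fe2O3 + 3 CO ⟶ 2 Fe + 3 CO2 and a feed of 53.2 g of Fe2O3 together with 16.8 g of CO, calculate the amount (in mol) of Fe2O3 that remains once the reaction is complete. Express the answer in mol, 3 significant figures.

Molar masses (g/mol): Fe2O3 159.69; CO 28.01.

0.133 mol

n(Fe2O3) = 53.20 / 159.69 = 0.3331 mol
n(CO) = 16.80 / 28.01 = 0.5998 mol
n/ν for Fe2O3 = 0.3331/1 = 0.3331
n/ν for CO = 0.5998/3 = 0.1999
Smallest n/ν is CO → limiting reagent.
Fe2O3 consumed = (1/3) × 0.5998 = 0.1999 mol
Fe2O3 remaining = 0.3331 − 0.1999 = 0.1332 mol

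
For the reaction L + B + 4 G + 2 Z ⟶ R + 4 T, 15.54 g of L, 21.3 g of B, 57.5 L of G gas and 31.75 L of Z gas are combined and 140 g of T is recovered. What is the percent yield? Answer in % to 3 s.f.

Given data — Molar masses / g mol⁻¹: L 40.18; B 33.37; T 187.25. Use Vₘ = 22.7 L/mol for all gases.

n(L) = 15.54 / 40.18 = 0.3868 mol
n(B) = 21.30 / 33.37 = 0.6383 mol
n(G) = 57.50 / 22.7 = 2.533 mol
n(Z) = 31.75 / 22.7 = 1.399 mol
n/ν for L = 0.3868/1 = 0.3868
n/ν for B = 0.6383/1 = 0.6383
n/ν for G = 2.533/4 = 0.6333
n/ν for Z = 1.399/2 = 0.6995
Smallest n/ν is L → limiting reagent.
theoretical n(T) = (4/1) × 0.3868 = 1.547 mol → 289.7 g
% yield = 140 / 289.7 × 100 = 48.33 %

48.3 %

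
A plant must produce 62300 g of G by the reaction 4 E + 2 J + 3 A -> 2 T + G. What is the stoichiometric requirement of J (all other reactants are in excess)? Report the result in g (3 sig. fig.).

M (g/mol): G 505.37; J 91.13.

22500 g

n(G) = 62300 / 505.37 = 123.3 mol
n(J) = (2/1) × 123.3 = 246.6 mol
mass = 246.6 × 91.13 = 22470 g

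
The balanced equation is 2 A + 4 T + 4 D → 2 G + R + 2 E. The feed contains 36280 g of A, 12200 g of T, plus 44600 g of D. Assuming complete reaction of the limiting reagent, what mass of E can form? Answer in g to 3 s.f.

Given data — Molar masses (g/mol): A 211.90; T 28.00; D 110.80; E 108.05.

18500 g

n(A) = 36280 / 211.90 = 171.2 mol
n(T) = 12200 / 28.00 = 435.7 mol
n(D) = 44600 / 110.80 = 402.5 mol
n/ν for A = 171.2/2 = 85.60
n/ν for T = 435.7/4 = 108.9
n/ν for D = 402.5/4 = 100.6
Smallest n/ν is A → limiting reagent.
n(E) = (2/2) × 171.2 = 171.2 mol
mass = 171.2 × 108.05 = 18500 g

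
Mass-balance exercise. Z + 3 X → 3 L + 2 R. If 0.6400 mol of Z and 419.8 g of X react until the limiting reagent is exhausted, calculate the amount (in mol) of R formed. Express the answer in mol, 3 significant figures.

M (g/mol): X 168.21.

n(Z) = 0.6400 mol
n(X) = 419.8 / 168.21 = 2.496 mol
n/ν for Z = 0.6400/1 = 0.6400
n/ν for X = 2.496/3 = 0.8320
Smallest n/ν is Z → limiting reagent.
n(R) = (2/1) × 0.6400 = 1.280 mol

1.28 mol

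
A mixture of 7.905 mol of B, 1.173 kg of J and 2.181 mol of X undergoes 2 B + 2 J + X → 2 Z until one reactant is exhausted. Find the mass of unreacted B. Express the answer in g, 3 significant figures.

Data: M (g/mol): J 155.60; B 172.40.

n(B) = 7.905 mol
n(J) = 1.173×1000 / 155.60 = 7.539 mol
n(X) = 2.181 mol
n/ν for B = 7.905/2 = 3.953
n/ν for J = 7.539/2 = 3.770
n/ν for X = 2.181/1 = 2.181
Smallest n/ν is X → limiting reagent.
B consumed = (2/1) × 2.181 = 4.362 mol
B remaining = 7.905 − 4.362 = 3.543 mol
mass = 3.543 × 172.40 = 610.8 g

611 g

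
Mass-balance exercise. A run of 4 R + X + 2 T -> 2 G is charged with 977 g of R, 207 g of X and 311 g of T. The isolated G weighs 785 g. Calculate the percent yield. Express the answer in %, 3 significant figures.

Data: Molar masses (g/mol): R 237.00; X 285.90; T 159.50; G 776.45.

69.8 %

n(R) = 977.0 / 237.00 = 4.122 mol
n(X) = 207.0 / 285.90 = 0.7240 mol
n(T) = 311.0 / 159.50 = 1.950 mol
n/ν for R = 4.122/4 = 1.031
n/ν for X = 0.7240/1 = 0.7240
n/ν for T = 1.950/2 = 0.9750
Smallest n/ν is X → limiting reagent.
theoretical n(G) = (2/1) × 0.7240 = 1.448 mol → 1124 g
% yield = 785 / 1124 × 100 = 69.84 %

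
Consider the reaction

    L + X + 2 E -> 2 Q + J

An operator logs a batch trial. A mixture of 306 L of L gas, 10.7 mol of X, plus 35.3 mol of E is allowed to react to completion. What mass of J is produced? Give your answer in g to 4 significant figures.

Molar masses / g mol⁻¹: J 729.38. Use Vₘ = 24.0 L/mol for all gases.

n(L) = 306.0 / 24.0 = 12.75 mol
n(X) = 10.70 mol
n(E) = 35.30 mol
n/ν for L = 12.75/1 = 12.75
n/ν for X = 10.70/1 = 10.70
n/ν for E = 35.30/2 = 17.65
Smallest n/ν is X → limiting reagent.
n(J) = (1/1) × 10.70 = 10.70 mol
mass = 10.70 × 729.38 = 7804 g

7804 g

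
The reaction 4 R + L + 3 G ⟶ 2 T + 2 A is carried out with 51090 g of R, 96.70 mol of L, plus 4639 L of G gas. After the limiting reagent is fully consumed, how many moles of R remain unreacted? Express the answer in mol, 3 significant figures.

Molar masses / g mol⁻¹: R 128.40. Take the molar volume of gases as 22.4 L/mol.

122 mol

n(R) = 51090 / 128.40 = 397.9 mol
n(L) = 96.70 mol
n(G) = 4639 / 22.4 = 207.1 mol
n/ν for R = 397.9/4 = 99.48
n/ν for L = 96.70/1 = 96.70
n/ν for G = 207.1/3 = 69.03
Smallest n/ν is G → limiting reagent.
R consumed = (4/3) × 207.1 = 276.1 mol
R remaining = 397.9 − 276.1 = 121.8 mol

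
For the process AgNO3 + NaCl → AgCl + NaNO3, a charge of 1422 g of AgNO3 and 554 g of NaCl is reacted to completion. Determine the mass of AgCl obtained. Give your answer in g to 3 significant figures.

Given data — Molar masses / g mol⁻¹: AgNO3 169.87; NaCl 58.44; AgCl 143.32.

1200 g

n(AgNO3) = 1422 / 169.87 = 8.371 mol
n(NaCl) = 554.0 / 58.44 = 9.480 mol
n/ν for AgNO3 = 8.371/1 = 8.371
n/ν for NaCl = 9.480/1 = 9.480
Smallest n/ν is AgNO3 → limiting reagent.
n(AgCl) = (1/1) × 8.371 = 8.371 mol
mass = 8.371 × 143.32 = 1200 g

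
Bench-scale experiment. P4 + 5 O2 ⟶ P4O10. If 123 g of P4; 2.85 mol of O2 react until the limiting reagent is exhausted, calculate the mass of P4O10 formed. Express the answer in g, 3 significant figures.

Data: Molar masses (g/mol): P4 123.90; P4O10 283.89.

162 g

n(P4) = 123.0 / 123.90 = 0.9927 mol
n(O2) = 2.850 mol
n/ν for P4 = 0.9927/1 = 0.9927
n/ν for O2 = 2.850/5 = 0.5700
Smallest n/ν is O2 → limiting reagent.
n(P4O10) = (1/5) × 2.850 = 0.5700 mol
mass = 0.5700 × 283.89 = 161.8 g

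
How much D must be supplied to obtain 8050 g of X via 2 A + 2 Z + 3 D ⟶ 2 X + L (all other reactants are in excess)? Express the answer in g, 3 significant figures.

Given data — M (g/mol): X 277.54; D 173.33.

n(X) = 8050 / 277.54 = 29.00 mol
n(D) = (3/2) × 29.00 = 43.50 mol
mass = 43.50 × 173.33 = 7540 g

7540 g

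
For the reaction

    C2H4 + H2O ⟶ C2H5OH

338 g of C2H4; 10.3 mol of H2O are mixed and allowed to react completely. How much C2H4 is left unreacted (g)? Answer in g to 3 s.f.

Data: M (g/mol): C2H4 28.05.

n(C2H4) = 338.0 / 28.05 = 12.05 mol
n(H2O) = 10.30 mol
n/ν → C2H4: 12.05, H2O: 10.30; H2O is limiting.
C2H4 consumed = (1/1) × 10.30 = 10.30 mol
C2H4 remaining = 12.05 − 10.30 = 1.750 mol
mass = 1.750 × 28.05 = 49.09 g

49.1 g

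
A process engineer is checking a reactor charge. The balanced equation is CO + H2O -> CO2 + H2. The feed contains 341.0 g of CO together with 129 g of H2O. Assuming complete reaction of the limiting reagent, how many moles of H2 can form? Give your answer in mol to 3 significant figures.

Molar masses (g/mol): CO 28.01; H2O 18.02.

n(CO) = 341.0 / 28.01 = 12.17 mol
n(H2O) = 129.0 / 18.02 = 7.159 mol
n/ν for CO = 12.17/1 = 12.17
n/ν for H2O = 7.159/1 = 7.159
Smallest n/ν is H2O → limiting reagent.
n(H2) = (1/1) × 7.159 = 7.159 mol

7.16 mol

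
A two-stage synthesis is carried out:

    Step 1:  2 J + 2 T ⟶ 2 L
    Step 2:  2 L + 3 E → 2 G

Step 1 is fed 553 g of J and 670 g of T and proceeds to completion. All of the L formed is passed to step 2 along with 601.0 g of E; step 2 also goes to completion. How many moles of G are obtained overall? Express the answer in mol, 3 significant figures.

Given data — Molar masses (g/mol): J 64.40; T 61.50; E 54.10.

Step 1:
n(J) = 553.0 / 64.40 = 8.587 mol
n(T) = 670.0 / 61.50 = 10.89 mol
n/ν for J = 8.587/2 = 4.294
n/ν for T = 10.89/2 = 5.445
Smallest n/ν is J → limiting reagent.
n(L) produced = (2/2) × 8.587 = 8.587 mol
Step 2:
n(L) available = 8.587 mol
n(E) = 601.0 / 54.10 = 11.11 mol
n/ν for L = 8.587/2 = 4.294
n/ν for E = 11.11/3 = 3.703
Smallest n/ν is E → limiting reagent.
n(G) = (2/3) × 11.11 = 7.407 mol

7.41 mol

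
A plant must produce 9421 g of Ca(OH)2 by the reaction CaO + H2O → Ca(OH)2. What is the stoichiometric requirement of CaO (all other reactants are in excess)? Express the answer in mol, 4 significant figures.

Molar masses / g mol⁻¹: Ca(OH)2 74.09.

127.2 mol

n(Ca(OH)2) = 9421 / 74.09 = 127.2 mol
n(CaO) = (1/1) × 127.2 = 127.2 mol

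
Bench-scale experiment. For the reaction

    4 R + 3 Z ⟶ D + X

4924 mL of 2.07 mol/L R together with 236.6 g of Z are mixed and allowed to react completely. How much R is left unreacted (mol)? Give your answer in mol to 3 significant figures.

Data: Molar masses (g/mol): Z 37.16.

n(R) = 2.07 × 4924/1000 = 10.19 mol
n(Z) = 236.6 / 37.16 = 6.367 mol
n/ν → R: 2.548, Z: 2.122; Z is limiting.
R consumed = (4/3) × 6.367 = 8.489 mol
R remaining = 10.19 − 8.489 = 1.701 mol

1.70 mol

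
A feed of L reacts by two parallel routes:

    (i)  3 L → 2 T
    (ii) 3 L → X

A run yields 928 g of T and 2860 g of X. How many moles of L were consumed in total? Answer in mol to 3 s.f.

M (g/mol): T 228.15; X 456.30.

n(T) = 928 / 228.15 = 4.067 mol
n(X) = 2860 / 456.30 = 6.268 mol
n(L) via (i) = (3/2)×4.067 = 6.101 mol
n(L) via (ii) = (3/1)×6.268 = 18.80 mol
total n(L) = 6.101 + 18.80 = 24.90 mol

24.9 mol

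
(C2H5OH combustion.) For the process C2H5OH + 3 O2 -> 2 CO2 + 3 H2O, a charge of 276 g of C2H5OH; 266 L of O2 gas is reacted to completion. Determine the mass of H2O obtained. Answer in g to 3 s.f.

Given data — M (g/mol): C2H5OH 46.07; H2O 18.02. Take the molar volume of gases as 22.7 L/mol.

n(C2H5OH) = 276.0 / 46.07 = 5.991 mol
n(O2) = 266.0 / 22.7 = 11.72 mol
n/ν → C2H5OH: 5.991, O2: 3.907; O2 is limiting.
n(H2O) = (3/3) × 11.72 = 11.72 mol
mass = 11.72 × 18.02 = 211.2 g

211 g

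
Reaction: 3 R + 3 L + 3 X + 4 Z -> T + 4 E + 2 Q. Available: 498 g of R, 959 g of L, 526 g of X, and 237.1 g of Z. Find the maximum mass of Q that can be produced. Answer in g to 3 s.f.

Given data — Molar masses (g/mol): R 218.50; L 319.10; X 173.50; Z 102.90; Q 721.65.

831 g

n(R) = 498.0 / 218.50 = 2.279 mol
n(L) = 959.0 / 319.10 = 3.005 mol
n(X) = 526.0 / 173.50 = 3.032 mol
n(Z) = 237.1 / 102.90 = 2.304 mol
n/ν for R = 2.279/3 = 0.7597
n/ν for L = 3.005/3 = 1.002
n/ν for X = 3.032/3 = 1.011
n/ν for Z = 2.304/4 = 0.5760
Smallest n/ν is Z → limiting reagent.
n(Q) = (2/4) × 2.304 = 1.152 mol
mass = 1.152 × 721.65 = 831.3 g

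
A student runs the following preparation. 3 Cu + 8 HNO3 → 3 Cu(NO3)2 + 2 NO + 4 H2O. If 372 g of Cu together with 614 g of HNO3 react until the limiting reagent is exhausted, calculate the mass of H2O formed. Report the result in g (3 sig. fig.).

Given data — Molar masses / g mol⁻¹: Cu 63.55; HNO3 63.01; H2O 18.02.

n(Cu) = 372.0 / 63.55 = 5.854 mol
n(HNO3) = 614.0 / 63.01 = 9.744 mol
n/ν for Cu = 5.854/3 = 1.951
n/ν for HNO3 = 9.744/8 = 1.218
Smallest n/ν is HNO3 → limiting reagent.
n(H2O) = (4/8) × 9.744 = 4.872 mol
mass = 4.872 × 18.02 = 87.79 g

87.8 g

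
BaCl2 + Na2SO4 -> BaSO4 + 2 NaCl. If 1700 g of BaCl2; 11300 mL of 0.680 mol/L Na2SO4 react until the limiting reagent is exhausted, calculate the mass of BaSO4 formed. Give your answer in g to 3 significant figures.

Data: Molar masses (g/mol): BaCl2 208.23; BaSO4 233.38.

1790 g

n(BaCl2) = 1700 / 208.23 = 8.164 mol
n(Na2SO4) = 0.680 × 11300/1000 = 7.684 mol
n/ν for BaCl2 = 8.164/1 = 8.164
n/ν for Na2SO4 = 7.684/1 = 7.684
Smallest n/ν is Na2SO4 → limiting reagent.
n(BaSO4) = (1/1) × 7.684 = 7.684 mol
mass = 7.684 × 233.38 = 1793 g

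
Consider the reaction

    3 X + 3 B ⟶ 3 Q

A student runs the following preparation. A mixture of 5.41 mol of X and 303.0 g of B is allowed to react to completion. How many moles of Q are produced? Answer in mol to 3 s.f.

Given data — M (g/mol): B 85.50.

3.54 mol

n(X) = 5.410 mol
n(B) = 303.0 / 85.50 = 3.544 mol
n/ν for X = 5.410/3 = 1.803
n/ν for B = 3.544/3 = 1.181
Smallest n/ν is B → limiting reagent.
n(Q) = (3/3) × 3.544 = 3.544 mol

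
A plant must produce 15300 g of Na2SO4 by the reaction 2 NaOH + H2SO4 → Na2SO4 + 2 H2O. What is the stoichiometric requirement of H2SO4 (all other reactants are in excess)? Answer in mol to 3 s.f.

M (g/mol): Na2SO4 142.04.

108 mol

n(Na2SO4) = 15300 / 142.04 = 107.7 mol
n(H2SO4) = (1/1) × 107.7 = 107.7 mol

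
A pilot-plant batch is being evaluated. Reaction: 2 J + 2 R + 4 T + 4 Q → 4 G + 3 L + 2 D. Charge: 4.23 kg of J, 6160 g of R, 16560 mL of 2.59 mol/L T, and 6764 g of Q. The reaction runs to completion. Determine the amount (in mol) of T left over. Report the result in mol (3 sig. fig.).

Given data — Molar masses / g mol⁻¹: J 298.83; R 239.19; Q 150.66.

n(J) = 4.230×1000 / 298.83 = 14.16 mol
n(R) = 6160 / 239.19 = 25.75 mol
n(T) = 2.59 × 16560/1000 = 42.89 mol
n(Q) = 6764 / 150.66 = 44.90 mol
n/ν → J: 7.080, R: 12.88, T: 10.72, Q: 11.23; J is limiting.
T consumed = (4/2) × 14.16 = 28.32 mol
T remaining = 42.89 − 28.32 = 14.57 mol

14.6 mol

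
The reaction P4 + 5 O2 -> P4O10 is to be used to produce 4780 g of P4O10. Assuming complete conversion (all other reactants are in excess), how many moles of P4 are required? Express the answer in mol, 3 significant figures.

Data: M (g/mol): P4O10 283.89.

n(P4O10) = 4780 / 283.89 = 16.84 mol
n(P4) = (1/1) × 16.84 = 16.84 mol

16.8 mol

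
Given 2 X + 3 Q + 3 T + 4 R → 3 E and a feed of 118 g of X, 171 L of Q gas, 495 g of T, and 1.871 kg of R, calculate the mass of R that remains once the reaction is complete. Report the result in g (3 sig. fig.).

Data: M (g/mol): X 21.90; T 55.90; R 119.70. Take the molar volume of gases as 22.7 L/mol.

669 g

n(X) = 118.0 / 21.90 = 5.388 mol
n(Q) = 171.0 / 22.7 = 7.533 mol
n(T) = 495.0 / 55.90 = 8.855 mol
n(R) = 1.871×1000 / 119.70 = 15.63 mol
n/ν for X = 5.388/2 = 2.694
n/ν for Q = 7.533/3 = 2.511
n/ν for T = 8.855/3 = 2.952
n/ν for R = 15.63/4 = 3.908
Smallest n/ν is Q → limiting reagent.
R consumed = (4/3) × 7.533 = 10.04 mol
R remaining = 15.63 − 10.04 = 5.590 mol
mass = 5.590 × 119.70 = 669.1 g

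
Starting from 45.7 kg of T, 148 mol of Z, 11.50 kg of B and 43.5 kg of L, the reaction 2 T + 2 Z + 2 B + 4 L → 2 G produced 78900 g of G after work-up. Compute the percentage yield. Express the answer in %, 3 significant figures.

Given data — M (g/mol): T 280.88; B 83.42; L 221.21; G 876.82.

n(T) = 45.70×1000 / 280.88 = 162.7 mol
n(Z) = 148.0 mol
n(B) = 11.50×1000 / 83.42 = 137.9 mol
n(L) = 43.50×1000 / 221.21 = 196.6 mol
n/ν for T = 162.7/2 = 81.35
n/ν for Z = 148.0/2 = 74.00
n/ν for B = 137.9/2 = 68.95
n/ν for L = 196.6/4 = 49.15
Smallest n/ν is L → limiting reagent.
theoretical n(G) = (2/4) × 196.6 = 98.30 mol → 86190 g
% yield = 78900 / 86190 × 100 = 91.54 %

91.5 %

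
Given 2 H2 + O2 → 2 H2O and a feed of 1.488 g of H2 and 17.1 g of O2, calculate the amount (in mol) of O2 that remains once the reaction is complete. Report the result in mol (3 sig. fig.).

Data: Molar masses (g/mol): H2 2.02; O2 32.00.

0.166 mol

n(H2) = 1.488 / 2.02 = 0.7366 mol
n(O2) = 17.10 / 32.00 = 0.5344 mol
n/ν for H2 = 0.7366/2 = 0.3683
n/ν for O2 = 0.5344/1 = 0.5344
Smallest n/ν is H2 → limiting reagent.
O2 consumed = (1/2) × 0.7366 = 0.3683 mol
O2 remaining = 0.5344 − 0.3683 = 0.1661 mol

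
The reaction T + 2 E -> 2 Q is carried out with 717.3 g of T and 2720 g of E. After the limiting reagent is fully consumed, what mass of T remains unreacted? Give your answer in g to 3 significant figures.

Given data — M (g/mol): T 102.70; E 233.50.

n(T) = 717.3 / 102.70 = 6.984 mol
n(E) = 2720 / 233.50 = 11.65 mol
n/ν for T = 6.984/1 = 6.984
n/ν for E = 11.65/2 = 5.825
Smallest n/ν is E → limiting reagent.
T consumed = (1/2) × 11.65 = 5.825 mol
T remaining = 6.984 − 5.825 = 1.159 mol
mass = 1.159 × 102.70 = 119.0 g

119 g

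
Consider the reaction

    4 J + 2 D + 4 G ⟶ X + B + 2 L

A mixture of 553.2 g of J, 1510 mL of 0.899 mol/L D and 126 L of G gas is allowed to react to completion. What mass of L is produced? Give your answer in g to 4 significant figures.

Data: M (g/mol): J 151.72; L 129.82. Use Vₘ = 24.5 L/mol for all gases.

n(J) = 553.2 / 151.72 = 3.646 mol
n(D) = 0.899 × 1510/1000 = 1.357 mol
n(G) = 126.0 / 24.5 = 5.143 mol
n/ν → J: 0.9115, D: 0.6785, G: 1.286; D is limiting.
n(L) = (2/2) × 1.357 = 1.357 mol
mass = 1.357 × 129.82 = 176.2 g

176.2 g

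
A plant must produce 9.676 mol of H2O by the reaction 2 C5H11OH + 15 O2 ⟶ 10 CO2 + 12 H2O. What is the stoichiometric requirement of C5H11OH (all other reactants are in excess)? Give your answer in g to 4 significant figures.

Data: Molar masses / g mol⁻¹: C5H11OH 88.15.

142.2 g

n(H2O) = 9.676 mol
n(C5H11OH) = (2/12) × 9.676 = 1.613 mol
mass = 1.613 × 88.15 = 142.2 g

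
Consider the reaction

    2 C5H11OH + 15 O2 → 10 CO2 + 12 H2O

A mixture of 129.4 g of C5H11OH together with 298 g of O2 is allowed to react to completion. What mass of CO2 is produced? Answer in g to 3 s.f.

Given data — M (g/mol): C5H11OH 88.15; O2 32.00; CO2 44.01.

n(C5H11OH) = 129.4 / 88.15 = 1.468 mol
n(O2) = 298.0 / 32.00 = 9.313 mol
n/ν for C5H11OH = 1.468/2 = 0.7340
n/ν for O2 = 9.313/15 = 0.6209
Smallest n/ν is O2 → limiting reagent.
n(CO2) = (10/15) × 9.313 = 6.209 mol
mass = 6.209 × 44.01 = 273.3 g

273 g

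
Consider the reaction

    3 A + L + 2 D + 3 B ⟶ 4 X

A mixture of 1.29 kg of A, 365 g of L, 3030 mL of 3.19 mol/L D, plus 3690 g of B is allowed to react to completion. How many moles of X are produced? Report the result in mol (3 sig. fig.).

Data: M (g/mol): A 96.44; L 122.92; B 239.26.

n(A) = 1.290×1000 / 96.44 = 13.38 mol
n(L) = 365.0 / 122.92 = 2.969 mol
n(D) = 3.19 × 3030/1000 = 9.666 mol
n(B) = 3690 / 239.26 = 15.42 mol
n/ν for A = 13.38/3 = 4.460
n/ν for L = 2.969/1 = 2.969
n/ν for D = 9.666/2 = 4.833
n/ν for B = 15.42/3 = 5.140
Smallest n/ν is L → limiting reagent.
n(X) = (4/1) × 2.969 = 11.88 mol

11.9 mol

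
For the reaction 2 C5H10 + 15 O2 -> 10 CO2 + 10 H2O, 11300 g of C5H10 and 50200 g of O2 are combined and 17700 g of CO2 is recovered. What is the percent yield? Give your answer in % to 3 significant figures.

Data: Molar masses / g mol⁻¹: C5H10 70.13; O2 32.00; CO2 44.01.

n(C5H10) = 11300 / 70.13 = 161.1 mol
n(O2) = 50200 / 32.00 = 1569 mol
n/ν for C5H10 = 161.1/2 = 80.55
n/ν for O2 = 1569/15 = 104.6
Smallest n/ν is C5H10 → limiting reagent.
theoretical n(CO2) = (10/2) × 161.1 = 805.5 mol → 35450 g
% yield = 17700 / 35450 × 100 = 49.93 %

49.9 %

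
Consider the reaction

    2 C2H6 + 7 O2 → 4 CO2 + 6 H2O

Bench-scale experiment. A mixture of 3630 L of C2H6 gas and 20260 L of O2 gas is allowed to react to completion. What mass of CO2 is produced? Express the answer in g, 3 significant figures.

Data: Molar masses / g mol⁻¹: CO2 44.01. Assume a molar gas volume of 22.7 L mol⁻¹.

14100 g

n(C2H6) = 3630 / 22.7 = 159.9 mol
n(O2) = 20260 / 22.7 = 892.5 mol
n/ν → C2H6: 79.95, O2: 127.5; C2H6 is limiting.
n(CO2) = (4/2) × 159.9 = 319.8 mol
mass = 319.8 × 44.01 = 14070 g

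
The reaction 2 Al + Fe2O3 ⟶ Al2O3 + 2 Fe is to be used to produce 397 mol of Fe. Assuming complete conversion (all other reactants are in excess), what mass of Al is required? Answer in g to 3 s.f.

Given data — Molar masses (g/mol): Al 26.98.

n(Fe) = 397.0 mol
n(Al) = (2/2) × 397.0 = 397.0 mol
mass = 397.0 × 26.98 = 10710 g

10700 g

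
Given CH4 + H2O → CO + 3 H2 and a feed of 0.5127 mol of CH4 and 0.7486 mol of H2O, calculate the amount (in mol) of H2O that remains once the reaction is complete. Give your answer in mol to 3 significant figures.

n(CH4) = 0.5127 mol
n(H2O) = 0.7486 mol
n/ν for CH4 = 0.5127/1 = 0.5127
n/ν for H2O = 0.7486/1 = 0.7486
Smallest n/ν is CH4 → limiting reagent.
H2O consumed = (1/1) × 0.5127 = 0.5127 mol
H2O remaining = 0.7486 − 0.5127 = 0.2359 mol

0.236 mol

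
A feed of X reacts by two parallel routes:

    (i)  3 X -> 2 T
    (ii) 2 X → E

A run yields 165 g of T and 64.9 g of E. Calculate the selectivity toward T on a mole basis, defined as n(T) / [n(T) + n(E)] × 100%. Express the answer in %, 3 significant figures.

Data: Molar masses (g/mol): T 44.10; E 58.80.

n(T) = 165 / 44.10 = 3.741 mol
n(E) = 64.9 / 58.80 = 1.104 mol
selectivity = 3.741/(3.741+1.104) × 100 = 77.21 %

77.2 %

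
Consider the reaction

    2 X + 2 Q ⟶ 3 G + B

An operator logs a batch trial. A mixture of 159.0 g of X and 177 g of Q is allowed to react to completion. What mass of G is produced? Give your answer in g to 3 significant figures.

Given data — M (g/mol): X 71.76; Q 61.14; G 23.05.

76.6 g

n(X) = 159.0 / 71.76 = 2.216 mol
n(Q) = 177.0 / 61.14 = 2.895 mol
n/ν for X = 2.216/2 = 1.108
n/ν for Q = 2.895/2 = 1.448
Smallest n/ν is X → limiting reagent.
n(G) = (3/2) × 2.216 = 3.324 mol
mass = 3.324 × 23.05 = 76.62 g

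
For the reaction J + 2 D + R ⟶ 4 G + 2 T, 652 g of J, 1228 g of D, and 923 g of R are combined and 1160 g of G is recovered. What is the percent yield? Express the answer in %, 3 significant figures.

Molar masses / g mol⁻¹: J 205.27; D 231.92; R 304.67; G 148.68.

73.7 %

n(J) = 652.0 / 205.27 = 3.176 mol
n(D) = 1228 / 231.92 = 5.295 mol
n(R) = 923.0 / 304.67 = 3.030 mol
n/ν → J: 3.176, D: 2.648, R: 3.030; D is limiting.
theoretical n(G) = (4/2) × 5.295 = 10.59 mol → 1575 g
% yield = 1160 / 1575 × 100 = 73.65 %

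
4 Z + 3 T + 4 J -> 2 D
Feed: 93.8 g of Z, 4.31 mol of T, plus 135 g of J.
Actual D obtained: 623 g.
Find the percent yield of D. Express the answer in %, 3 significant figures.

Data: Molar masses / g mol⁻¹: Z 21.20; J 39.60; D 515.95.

70.8 %

n(Z) = 93.80 / 21.20 = 4.425 mol
n(T) = 4.310 mol
n(J) = 135.0 / 39.60 = 3.409 mol
n/ν for Z = 4.425/4 = 1.106
n/ν for T = 4.310/3 = 1.437
n/ν for J = 3.409/4 = 0.8523
Smallest n/ν is J → limiting reagent.
theoretical n(D) = (2/4) × 3.409 = 1.705 mol → 879.7 g
% yield = 623 / 879.7 × 100 = 70.82 %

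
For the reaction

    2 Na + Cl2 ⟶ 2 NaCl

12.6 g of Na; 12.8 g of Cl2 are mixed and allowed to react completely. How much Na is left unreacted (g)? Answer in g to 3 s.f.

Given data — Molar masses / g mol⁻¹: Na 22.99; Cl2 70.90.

n(Na) = 12.60 / 22.99 = 0.5481 mol
n(Cl2) = 12.80 / 70.90 = 0.1805 mol
n/ν for Na = 0.5481/2 = 0.2741
n/ν for Cl2 = 0.1805/1 = 0.1805
Smallest n/ν is Cl2 → limiting reagent.
Na consumed = (2/1) × 0.1805 = 0.3610 mol
Na remaining = 0.5481 − 0.3610 = 0.1871 mol
mass = 0.1871 × 22.99 = 4.301 g

4.30 g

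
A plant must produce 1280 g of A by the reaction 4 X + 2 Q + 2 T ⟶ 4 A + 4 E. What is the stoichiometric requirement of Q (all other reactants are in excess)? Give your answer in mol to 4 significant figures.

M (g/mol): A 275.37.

n(A) = 1280 / 275.37 = 4.648 mol
n(Q) = (2/4) × 4.648 = 2.324 mol

2.324 mol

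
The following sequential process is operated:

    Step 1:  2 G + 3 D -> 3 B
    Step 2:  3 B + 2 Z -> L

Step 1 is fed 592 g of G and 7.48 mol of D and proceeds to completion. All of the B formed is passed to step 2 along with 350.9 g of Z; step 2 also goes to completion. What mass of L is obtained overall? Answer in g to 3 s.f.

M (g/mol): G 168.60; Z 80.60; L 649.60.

1140 g

Step 1:
n(G) = 592.0 / 168.60 = 3.511 mol
n(D) = 7.480 mol
n/ν for G = 3.511/2 = 1.756
n/ν for D = 7.480/3 = 2.493
Smallest n/ν is G → limiting reagent.
n(B) produced = (3/2) × 3.511 = 5.267 mol
Step 2:
n(B) available = 5.267 mol
n(Z) = 350.9 / 80.60 = 4.354 mol
n/ν for B = 5.267/3 = 1.756
n/ν for Z = 4.354/2 = 2.177
Smallest n/ν is B → limiting reagent.
n(L) = (1/3) × 5.267 = 1.756 mol
mass = 1.756 × 649.60 = 1141 g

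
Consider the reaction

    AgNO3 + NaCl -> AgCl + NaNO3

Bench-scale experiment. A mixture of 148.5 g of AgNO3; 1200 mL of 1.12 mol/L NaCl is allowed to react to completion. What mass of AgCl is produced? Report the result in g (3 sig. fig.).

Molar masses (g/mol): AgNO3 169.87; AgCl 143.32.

n(AgNO3) = 148.5 / 169.87 = 0.8742 mol
n(NaCl) = 1.12 × 1200/1000 = 1.344 mol
n/ν → AgNO3: 0.8742, NaCl: 1.344; AgNO3 is limiting.
n(AgCl) = (1/1) × 0.8742 = 0.8742 mol
mass = 0.8742 × 143.32 = 125.3 g

125 g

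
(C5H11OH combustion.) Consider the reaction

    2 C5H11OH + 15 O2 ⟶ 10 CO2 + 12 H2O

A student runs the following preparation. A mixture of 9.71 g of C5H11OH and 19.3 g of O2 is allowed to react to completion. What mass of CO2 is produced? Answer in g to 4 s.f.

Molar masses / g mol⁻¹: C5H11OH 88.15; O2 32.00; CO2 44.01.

17.70 g

n(C5H11OH) = 9.710 / 88.15 = 0.1102 mol
n(O2) = 19.30 / 32.00 = 0.6031 mol
n/ν for C5H11OH = 0.1102/2 = 0.05510
n/ν for O2 = 0.6031/15 = 0.04021
Smallest n/ν is O2 → limiting reagent.
n(CO2) = (10/15) × 0.6031 = 0.4021 mol
mass = 0.4021 × 44.01 = 17.70 g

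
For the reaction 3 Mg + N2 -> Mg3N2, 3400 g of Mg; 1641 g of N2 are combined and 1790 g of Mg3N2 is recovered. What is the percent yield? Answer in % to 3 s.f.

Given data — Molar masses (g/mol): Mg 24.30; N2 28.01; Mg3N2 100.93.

n(Mg) = 3400 / 24.30 = 139.9 mol
n(N2) = 1641 / 28.01 = 58.59 mol
n/ν → Mg: 46.63, N2: 58.59; Mg is limiting.
theoretical n(Mg3N2) = (1/3) × 139.9 = 46.63 mol → 4706 g
% yield = 1790 / 4706 × 100 = 38.04 %

38.0 %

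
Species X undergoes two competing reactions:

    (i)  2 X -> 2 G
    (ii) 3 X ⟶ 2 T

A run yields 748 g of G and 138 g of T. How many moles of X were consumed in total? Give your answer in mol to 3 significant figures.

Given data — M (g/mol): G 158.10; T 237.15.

n(G) = 748 / 158.10 = 4.731 mol
n(T) = 138 / 237.15 = 0.5819 mol
n(X) via (i) = (2/2)×4.731 = 4.731 mol
n(X) via (ii) = (3/2)×0.5819 = 0.8729 mol
total n(X) = 4.731 + 0.8729 = 5.604 mol

5.60 mol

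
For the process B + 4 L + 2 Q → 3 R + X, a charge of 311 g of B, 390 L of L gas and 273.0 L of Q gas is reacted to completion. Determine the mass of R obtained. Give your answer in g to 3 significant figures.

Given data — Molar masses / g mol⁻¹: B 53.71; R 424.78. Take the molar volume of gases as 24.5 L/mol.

5070 g

n(B) = 311.0 / 53.71 = 5.790 mol
n(L) = 390.0 / 24.5 = 15.92 mol
n(Q) = 273.0 / 24.5 = 11.14 mol
n/ν → B: 5.790, L: 3.980, Q: 5.570; L is limiting.
n(R) = (3/4) × 15.92 = 11.94 mol
mass = 11.94 × 424.78 = 5072 g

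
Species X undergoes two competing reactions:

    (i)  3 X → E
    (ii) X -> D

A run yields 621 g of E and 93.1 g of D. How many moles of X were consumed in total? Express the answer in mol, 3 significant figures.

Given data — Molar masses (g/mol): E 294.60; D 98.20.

n(E) = 621 / 294.60 = 2.108 mol
n(D) = 93.1 / 98.20 = 0.9481 mol
n(X) via (i) = (3/1)×2.108 = 6.324 mol
n(X) via (ii) = (1/1)×0.9481 = 0.9481 mol
total n(X) = 6.324 + 0.9481 = 7.272 mol

7.27 mol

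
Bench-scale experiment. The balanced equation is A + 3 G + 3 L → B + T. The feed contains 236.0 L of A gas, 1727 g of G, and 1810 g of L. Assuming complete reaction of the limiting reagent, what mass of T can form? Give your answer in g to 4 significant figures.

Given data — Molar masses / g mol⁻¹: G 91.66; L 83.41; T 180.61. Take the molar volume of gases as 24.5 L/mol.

1134 g

n(A) = 236.0 / 24.5 = 9.633 mol
n(G) = 1727 / 91.66 = 18.84 mol
n(L) = 1810 / 83.41 = 21.70 mol
n/ν for A = 9.633/1 = 9.633
n/ν for G = 18.84/3 = 6.280
n/ν for L = 21.70/3 = 7.233
Smallest n/ν is G → limiting reagent.
n(T) = (1/3) × 18.84 = 6.280 mol
mass = 6.280 × 180.61 = 1134 g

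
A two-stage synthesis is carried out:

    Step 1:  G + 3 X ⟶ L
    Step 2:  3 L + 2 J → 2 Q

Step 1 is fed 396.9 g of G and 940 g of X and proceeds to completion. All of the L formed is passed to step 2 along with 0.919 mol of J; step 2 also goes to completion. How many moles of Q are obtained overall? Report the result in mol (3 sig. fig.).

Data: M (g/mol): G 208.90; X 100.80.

Step 1:
n(G) = 396.9 / 208.90 = 1.900 mol
n(X) = 940.0 / 100.80 = 9.325 mol
n/ν → G: 1.900, X: 3.108; G is limiting.
n(L) produced = (1/1) × 1.900 = 1.900 mol
Step 2:
n(L) available = 1.900 mol
n(J) = 0.9190 mol
n/ν → L: 0.6333, J: 0.4595; J is limiting.
n(Q) = (2/2) × 0.9190 = 0.9190 mol

0.919 mol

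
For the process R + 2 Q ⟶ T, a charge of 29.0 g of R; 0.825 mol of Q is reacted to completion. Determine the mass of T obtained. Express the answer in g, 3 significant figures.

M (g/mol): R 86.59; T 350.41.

n(R) = 29.00 / 86.59 = 0.3349 mol
n(Q) = 0.8250 mol
n/ν for R = 0.3349/1 = 0.3349
n/ν for Q = 0.8250/2 = 0.4125
Smallest n/ν is R → limiting reagent.
n(T) = (1/1) × 0.3349 = 0.3349 mol
mass = 0.3349 × 350.41 = 117.4 g

117 g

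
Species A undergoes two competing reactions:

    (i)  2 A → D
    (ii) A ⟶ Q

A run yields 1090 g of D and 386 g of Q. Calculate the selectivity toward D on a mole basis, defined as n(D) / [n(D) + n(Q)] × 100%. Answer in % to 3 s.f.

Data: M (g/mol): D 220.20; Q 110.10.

n(D) = 1090 / 220.20 = 4.950 mol
n(Q) = 386 / 110.10 = 3.506 mol
selectivity = 4.950/(4.950+3.506) × 100 = 58.54 %

58.5 %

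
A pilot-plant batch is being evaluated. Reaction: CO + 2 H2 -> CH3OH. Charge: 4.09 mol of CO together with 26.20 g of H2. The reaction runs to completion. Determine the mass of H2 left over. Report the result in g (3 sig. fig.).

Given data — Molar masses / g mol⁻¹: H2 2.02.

n(CO) = 4.090 mol
n(H2) = 26.20 / 2.02 = 12.97 mol
n/ν → CO: 4.090, H2: 6.485; CO is limiting.
H2 consumed = (2/1) × 4.090 = 8.180 mol
H2 remaining = 12.97 − 8.180 = 4.790 mol
mass = 4.790 × 2.02 = 9.676 g

9.68 g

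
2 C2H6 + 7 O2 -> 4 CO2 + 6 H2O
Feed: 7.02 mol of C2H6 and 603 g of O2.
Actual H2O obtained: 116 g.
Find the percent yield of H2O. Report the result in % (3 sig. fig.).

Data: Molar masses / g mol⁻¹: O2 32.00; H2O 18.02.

39.9 %

n(C2H6) = 7.020 mol
n(O2) = 603.0 / 32.00 = 18.84 mol
n/ν for C2H6 = 7.020/2 = 3.510
n/ν for O2 = 18.84/7 = 2.691
Smallest n/ν is O2 → limiting reagent.
theoretical n(H2O) = (6/7) × 18.84 = 16.15 mol → 291.0 g
% yield = 116 / 291.0 × 100 = 39.86 %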